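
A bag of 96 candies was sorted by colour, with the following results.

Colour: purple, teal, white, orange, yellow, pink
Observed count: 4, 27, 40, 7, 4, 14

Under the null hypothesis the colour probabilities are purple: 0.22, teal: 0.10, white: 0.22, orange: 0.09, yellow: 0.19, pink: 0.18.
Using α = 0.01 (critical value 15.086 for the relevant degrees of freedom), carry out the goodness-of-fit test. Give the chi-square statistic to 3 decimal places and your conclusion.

74.344; reject

Expected counts E_i = n·p_i: 96×0.22 = 21.12, 96×0.10 = 9.6, 96×0.22 = 21.12, 96×0.09 = 8.64, 96×0.19 = 18.24, 96×0.18 = 17.28.
χ² = (4−21.12)²/21.12 + (27−9.6)²/9.6 + (40−21.12)²/21.12 + (7−8.64)²/8.64 + (4−18.24)²/18.24 + (14−17.28)²/17.28
   = 13.8776 + 31.5375 + 16.8776 + 0.3113 + 11.1172 + 0.6226
Sum = 74.344
df = 5. Since 74.344 > 15.086, we reject H₀.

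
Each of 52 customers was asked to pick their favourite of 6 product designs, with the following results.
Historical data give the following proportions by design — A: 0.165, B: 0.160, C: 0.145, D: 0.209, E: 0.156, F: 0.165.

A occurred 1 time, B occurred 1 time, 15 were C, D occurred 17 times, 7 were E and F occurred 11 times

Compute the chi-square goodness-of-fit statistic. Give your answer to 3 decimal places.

Expected counts E_i = n·p_i: 52×0.165 = 8.58, 52×0.160 = 8.32, 52×0.145 = 7.54, 52×0.209 = 10.868, 52×0.156 = 8.112, 52×0.165 = 8.58.
cat         O        E   (O−E)²/E
A           1     8.58     6.6966
B           1     8.32     6.4402
C          15     7.54     7.3808
D          17   10.868     3.4598
E           7    8.112     0.1524
F          11     8.58     0.6826
Sum = 24.812

24.812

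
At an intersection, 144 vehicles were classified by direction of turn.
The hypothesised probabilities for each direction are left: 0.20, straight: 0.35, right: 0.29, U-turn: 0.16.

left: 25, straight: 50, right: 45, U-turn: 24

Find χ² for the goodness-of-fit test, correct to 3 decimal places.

Expected counts E_i = n·p_i: 144×0.20 = 28.8, 144×0.35 = 50.4, 144×0.29 = 41.76, 144×0.16 = 23.04.
cat           O        E   (O−E)²/E
left         25     28.8     0.5014
straight     50     50.4     0.0032
right        45    41.76     0.2514
U-turn       24    23.04     0.0400
Sum = 0.796

0.796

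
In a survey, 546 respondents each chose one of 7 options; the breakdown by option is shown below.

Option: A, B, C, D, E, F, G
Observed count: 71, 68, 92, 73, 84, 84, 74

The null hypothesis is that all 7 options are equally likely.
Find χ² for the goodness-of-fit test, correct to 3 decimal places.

5.872

Expected count for each of the 7 categories: 546/7 = 78.
A: (71 − 78)²/78 = 49/78 = 0.6282
B: (68 − 78)²/78 = 100/78 = 1.2821
C: (92 − 78)²/78 = 196/78 = 2.5128
D: (73 − 78)²/78 = 25/78 = 0.3205
E: (84 − 78)²/78 = 36/78 = 0.4615
F: (84 − 78)²/78 = 36/78 = 0.4615
G: (74 − 78)²/78 = 16/78 = 0.2051
Sum = 5.872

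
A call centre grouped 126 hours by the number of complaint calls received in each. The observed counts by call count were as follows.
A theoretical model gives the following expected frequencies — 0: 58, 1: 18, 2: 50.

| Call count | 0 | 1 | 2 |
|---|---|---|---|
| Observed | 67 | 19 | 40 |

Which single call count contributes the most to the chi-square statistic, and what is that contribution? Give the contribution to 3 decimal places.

2, 2.000

cat         O        E   (O−E)²/E
0          67       58     1.3966
1          19       18     0.0556
2          40       50     2.0000
The largest term is for 2: 2.000.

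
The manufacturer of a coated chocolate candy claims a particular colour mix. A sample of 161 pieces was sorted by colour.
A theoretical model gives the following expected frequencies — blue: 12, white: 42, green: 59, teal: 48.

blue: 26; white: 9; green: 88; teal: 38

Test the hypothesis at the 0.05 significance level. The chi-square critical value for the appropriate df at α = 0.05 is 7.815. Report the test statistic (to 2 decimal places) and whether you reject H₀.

χ² = (26−12)²/12 + (9−42)²/42 + (88−59)²/59 + (38−48)²/48
   = 16.333 + 25.929 + 14.254 + 2.083
Sum = 58.60
df = 3. Since 58.60 > 7.815, we reject H₀.

58.60; reject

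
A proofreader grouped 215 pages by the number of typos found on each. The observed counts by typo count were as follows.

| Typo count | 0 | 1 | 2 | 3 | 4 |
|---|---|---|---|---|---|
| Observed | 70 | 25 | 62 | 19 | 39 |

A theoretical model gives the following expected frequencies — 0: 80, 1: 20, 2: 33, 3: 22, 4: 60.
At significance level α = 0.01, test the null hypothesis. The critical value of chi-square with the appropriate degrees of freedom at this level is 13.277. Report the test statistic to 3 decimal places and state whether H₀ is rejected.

χ² = (70−80)²/80 + (25−20)²/20 + (62−33)²/33 + (19−22)²/22 + (39−60)²/60
   = 1.2500 + 1.2500 + 25.4848 + 0.4091 + 7.3500
Sum = 35.744
df = 4. Since 35.744 > 13.277, we reject H₀.

35.744; reject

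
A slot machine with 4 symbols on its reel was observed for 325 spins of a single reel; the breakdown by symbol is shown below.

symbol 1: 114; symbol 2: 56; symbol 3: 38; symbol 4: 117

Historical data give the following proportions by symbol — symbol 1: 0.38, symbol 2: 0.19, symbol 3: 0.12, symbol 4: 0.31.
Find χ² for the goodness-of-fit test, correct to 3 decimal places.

Expected counts E_i = n·p_i: 325×0.38 = 123.5, 325×0.19 = 61.75, 325×0.12 = 39, 325×0.31 = 100.75.
symbol 1: (114 − 123.5)²/123.5 = 90.25/123.5 = 0.7308
symbol 2: (56 − 61.75)²/61.75 = 33.0625/61.75 = 0.5354
symbol 3: (38 − 39)²/39 = 1/39 = 0.0256
symbol 4: (117 − 100.75)²/100.75 = 264.0625/100.75 = 2.6210
Sum = 3.913

3.913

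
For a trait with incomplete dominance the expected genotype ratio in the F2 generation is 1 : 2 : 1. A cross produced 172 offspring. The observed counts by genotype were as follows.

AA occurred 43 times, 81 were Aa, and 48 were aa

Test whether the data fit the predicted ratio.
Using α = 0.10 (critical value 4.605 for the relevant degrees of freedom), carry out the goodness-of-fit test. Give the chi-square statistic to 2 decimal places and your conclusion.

0.87; do not reject

Ratio total = 4. Expected counts: 172×1/4 = 43, 172×2/4 = 86, 172×1/4 = 43.
χ² = (43−43)²/43 + (81−86)²/86 + (48−43)²/43
   = 0.000 + 0.291 + 0.581
Sum = 0.87
df = 2. Since 0.87 < 4.605, we do not reject H₀.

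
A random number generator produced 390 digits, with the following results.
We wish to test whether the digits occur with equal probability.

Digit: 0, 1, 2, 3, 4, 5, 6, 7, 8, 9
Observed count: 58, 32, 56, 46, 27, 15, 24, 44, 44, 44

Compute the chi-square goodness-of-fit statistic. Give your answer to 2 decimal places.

Expected count for each of the 10 categories: 390/10 = 39.
χ² = (58−39)²/39 + (32−39)²/39 + (56−39)²/39 + (46−39)²/39 + (27−39)²/39 + (15−39)²/39 + (24−39)²/39 + (44−39)²/39 + (44−39)²/39 + (44−39)²/39
   = 9.256 + 1.256 + 7.410 + 1.256 + 3.692 + 14.769 + 5.769 + 0.641 + 0.641 + 0.641
Sum = 45.33

45.33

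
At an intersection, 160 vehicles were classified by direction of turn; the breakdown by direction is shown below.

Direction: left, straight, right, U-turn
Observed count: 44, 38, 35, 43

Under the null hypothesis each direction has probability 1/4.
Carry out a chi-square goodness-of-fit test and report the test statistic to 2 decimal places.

Under H₀ each category has probability 1/4, so each expected count is 160/4 = 40.
χ² = (44−40)²/40 + (38−40)²/40 + (35−40)²/40 + (43−40)²/40
   = 0.400 + 0.100 + 0.625 + 0.225
Sum = 1.35

1.35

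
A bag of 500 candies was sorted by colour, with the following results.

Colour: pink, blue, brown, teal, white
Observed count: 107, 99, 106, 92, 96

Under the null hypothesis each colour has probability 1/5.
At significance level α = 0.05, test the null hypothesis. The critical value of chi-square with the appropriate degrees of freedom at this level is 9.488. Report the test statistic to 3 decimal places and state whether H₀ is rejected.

1.660; do not reject

Under H₀ each category has probability 1/5, so each expected count is 500/5 = 100.
χ² = (107−100)²/100 + (99−100)²/100 + (106−100)²/100 + (92−100)²/100 + (96−100)²/100
   = 0.4900 + 0.0100 + 0.3600 + 0.6400 + 0.1600
Sum = 1.660
df = 4. Since 1.660 < 9.488, we do not reject H₀.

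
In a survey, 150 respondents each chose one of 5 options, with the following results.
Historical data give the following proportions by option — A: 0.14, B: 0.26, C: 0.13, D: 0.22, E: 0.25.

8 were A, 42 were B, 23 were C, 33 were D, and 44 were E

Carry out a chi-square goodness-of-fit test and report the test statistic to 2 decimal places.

Expected counts E_i = n·p_i: 150×0.14 = 21, 150×0.26 = 39, 150×0.13 = 19.5, 150×0.22 = 33, 150×0.25 = 37.5.
A: (8 − 21)²/21 = 169/21 = 8.048
B: (42 − 39)²/39 = 9/39 = 0.231
C: (23 − 19.5)²/19.5 = 12.25/19.5 = 0.628
D: (33 − 33)²/33 = 0/33 = 0.000
E: (44 − 37.5)²/37.5 = 42.25/37.5 = 1.127
Sum = 10.03

10.03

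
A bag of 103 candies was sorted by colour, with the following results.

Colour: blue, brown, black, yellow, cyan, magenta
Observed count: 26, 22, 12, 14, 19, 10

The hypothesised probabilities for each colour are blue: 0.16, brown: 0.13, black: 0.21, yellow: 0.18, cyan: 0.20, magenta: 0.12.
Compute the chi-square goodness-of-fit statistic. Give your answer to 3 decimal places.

Expected counts E_i = n·p_i: 103×0.16 = 16.48, 103×0.13 = 13.39, 103×0.21 = 21.63, 103×0.18 = 18.54, 103×0.20 = 20.6, 103×0.12 = 12.36.
blue: (26 − 16.48)²/16.48 = 90.6304/16.48 = 5.4994
brown: (22 − 13.39)²/13.39 = 74.1321/13.39 = 5.5364
black: (12 − 21.63)²/21.63 = 92.7369/21.63 = 4.2874
yellow: (14 − 18.54)²/18.54 = 20.6116/18.54 = 1.1117
cyan: (19 − 20.6)²/20.6 = 2.56/20.6 = 0.1243
magenta: (10 − 12.36)²/12.36 = 5.5696/12.36 = 0.4506
Sum = 17.010

17.010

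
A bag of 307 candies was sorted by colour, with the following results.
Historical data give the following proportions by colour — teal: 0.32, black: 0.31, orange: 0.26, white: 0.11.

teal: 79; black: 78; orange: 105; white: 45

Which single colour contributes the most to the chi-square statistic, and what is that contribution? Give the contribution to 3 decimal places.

orange, 7.943

Expected counts E_i = n·p_i: 307×0.32 = 98.24, 307×0.31 = 95.17, 307×0.26 = 79.82, 307×0.11 = 33.77.
cat         O        E   (O−E)²/E
teal       79    98.24     3.7681
black      78    95.17     3.0977
orange    105    79.82     7.9433
white      45    33.77     3.7345
The largest term is for orange: 7.943.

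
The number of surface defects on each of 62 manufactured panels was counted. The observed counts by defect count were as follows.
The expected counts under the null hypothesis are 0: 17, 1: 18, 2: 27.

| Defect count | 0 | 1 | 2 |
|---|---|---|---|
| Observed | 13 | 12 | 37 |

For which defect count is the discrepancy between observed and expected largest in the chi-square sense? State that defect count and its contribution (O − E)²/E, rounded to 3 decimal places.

0: (13 − 17)²/17 = 16/17 = 0.9412
1: (12 − 18)²/18 = 36/18 = 2.0000
2: (37 − 27)²/27 = 100/27 = 3.7037
The largest term is for 2: 3.704.

2, 3.704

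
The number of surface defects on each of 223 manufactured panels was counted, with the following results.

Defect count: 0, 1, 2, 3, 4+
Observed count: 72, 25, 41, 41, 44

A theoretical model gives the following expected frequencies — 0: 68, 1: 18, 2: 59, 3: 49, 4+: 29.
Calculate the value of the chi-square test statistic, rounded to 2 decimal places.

χ² = (72−68)²/68 + (25−18)²/18 + (41−59)²/59 + (41−49)²/49 + (44−29)²/29
   = 0.235 + 2.722 + 5.492 + 1.306 + 7.759
Sum = 17.51

17.51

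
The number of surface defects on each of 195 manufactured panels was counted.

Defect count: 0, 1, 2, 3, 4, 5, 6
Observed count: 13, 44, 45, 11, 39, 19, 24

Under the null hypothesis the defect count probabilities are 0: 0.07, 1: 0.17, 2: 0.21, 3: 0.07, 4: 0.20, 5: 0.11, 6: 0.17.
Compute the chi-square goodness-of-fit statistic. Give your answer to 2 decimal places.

Expected counts E_i = n·p_i: 195×0.07 = 13.65, 195×0.17 = 33.15, 195×0.21 = 40.95, 195×0.07 = 13.65, 195×0.20 = 39, 195×0.11 = 21.45, 195×0.17 = 33.15.
χ² = (13−13.65)²/13.65 + (44−33.15)²/33.15 + (45−40.95)²/40.95 + (11−13.65)²/13.65 + (39−39)²/39 + (19−21.45)²/21.45 + (24−33.15)²/33.15
   = 0.031 + 3.551 + 0.401 + 0.514 + 0.000 + 0.280 + 2.526
Sum = 7.30

7.30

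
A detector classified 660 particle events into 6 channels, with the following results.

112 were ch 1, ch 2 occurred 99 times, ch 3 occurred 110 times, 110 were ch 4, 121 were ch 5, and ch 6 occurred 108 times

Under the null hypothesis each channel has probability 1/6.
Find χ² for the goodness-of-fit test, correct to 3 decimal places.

Under H₀ each category has probability 1/6, so each expected count is 660/6 = 110.
χ² = (112−110)²/110 + (99−110)²/110 + (110−110)²/110 + (110−110)²/110 + (121−110)²/110 + (108−110)²/110
   = 0.0364 + 1.1000 + 0.0000 + 0.0000 + 1.1000 + 0.0364
Sum = 2.273

2.273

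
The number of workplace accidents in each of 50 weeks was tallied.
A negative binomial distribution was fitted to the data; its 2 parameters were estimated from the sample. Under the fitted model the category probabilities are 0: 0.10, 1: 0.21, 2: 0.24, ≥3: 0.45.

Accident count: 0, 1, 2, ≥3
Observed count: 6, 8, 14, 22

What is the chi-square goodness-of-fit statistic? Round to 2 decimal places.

Expected counts E_i = n·p_i: 50×0.10 = 5, 50×0.21 = 10.5, 50×0.24 = 12, 50×0.45 = 22.5.
χ² = (6−5)²/5 + (8−10.5)²/10.5 + (14−12)²/12 + (22−22.5)²/22.5
   = 0.200 + 0.595 + 0.333 + 0.011
Sum = 1.14

1.14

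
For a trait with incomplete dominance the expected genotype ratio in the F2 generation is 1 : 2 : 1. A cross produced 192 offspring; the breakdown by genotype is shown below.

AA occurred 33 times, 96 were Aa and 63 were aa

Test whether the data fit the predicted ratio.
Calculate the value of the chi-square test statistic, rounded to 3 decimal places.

Ratio total = 4. Expected counts: 192×1/4 = 48, 192×2/4 = 96, 192×1/4 = 48.
AA: (33 − 48)²/48 = 225/48 = 4.6875
Aa: (96 − 96)²/96 = 0/96 = 0.0000
aa: (63 − 48)²/48 = 225/48 = 4.6875
Sum = 9.375

9.375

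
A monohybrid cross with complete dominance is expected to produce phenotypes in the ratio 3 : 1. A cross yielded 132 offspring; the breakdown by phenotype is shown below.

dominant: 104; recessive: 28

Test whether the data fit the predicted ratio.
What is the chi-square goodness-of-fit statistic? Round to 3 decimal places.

Ratio total = 4. Expected counts: 132×3/4 = 99, 132×1/4 = 33.
χ² = (104−99)²/99 + (28−33)²/33
   = 0.2525 + 0.7576
Sum = 1.010

1.010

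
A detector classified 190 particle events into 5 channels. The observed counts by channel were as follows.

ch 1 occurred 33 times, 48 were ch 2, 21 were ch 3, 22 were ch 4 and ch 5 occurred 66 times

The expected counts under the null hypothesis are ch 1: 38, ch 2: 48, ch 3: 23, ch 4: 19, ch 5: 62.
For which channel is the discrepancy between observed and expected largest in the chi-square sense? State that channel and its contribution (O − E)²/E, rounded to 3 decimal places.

cat         O        E   (O−E)²/E
ch 1       33       38     0.6579
ch 2       48       48     0.0000
ch 3       21       23     0.1739
ch 4       22       19     0.4737
ch 5       66       62     0.2581
The largest term is for ch 1: 0.658.

ch 1, 0.658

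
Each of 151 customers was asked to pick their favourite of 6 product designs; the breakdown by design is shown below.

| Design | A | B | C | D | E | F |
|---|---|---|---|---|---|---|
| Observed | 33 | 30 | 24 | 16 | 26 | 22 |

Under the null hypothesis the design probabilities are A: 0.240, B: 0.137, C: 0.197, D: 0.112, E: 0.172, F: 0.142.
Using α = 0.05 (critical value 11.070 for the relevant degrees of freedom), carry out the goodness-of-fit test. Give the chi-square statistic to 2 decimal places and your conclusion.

5.66; do not reject

Expected counts E_i = n·p_i: 151×0.240 = 36.24, 151×0.137 = 20.687, 151×0.197 = 29.747, 151×0.112 = 16.912, 151×0.172 = 25.972, 151×0.142 = 21.442.
χ² = (33−36.24)²/36.24 + (30−20.687)²/20.687 + (24−29.747)²/29.747 + (16−16.912)²/16.912 + (26−25.972)²/25.972 + (22−21.442)²/21.442
   = 0.290 + 4.193 + 1.110 + 0.049 + 0.000 + 0.015
Sum = 5.66
df = 5. Since 5.66 < 11.070, we do not reject H₀.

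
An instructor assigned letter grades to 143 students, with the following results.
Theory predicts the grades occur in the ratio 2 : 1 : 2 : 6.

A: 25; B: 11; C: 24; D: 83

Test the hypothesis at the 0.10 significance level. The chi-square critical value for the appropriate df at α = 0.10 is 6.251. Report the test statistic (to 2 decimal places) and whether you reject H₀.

0.82; do not reject

Ratio total = 11. Expected counts: 143×2/11 = 26, 143×1/11 = 13, 143×2/11 = 26, 143×6/11 = 78.
χ² = (25−26)²/26 + (11−13)²/13 + (24−26)²/26 + (83−78)²/78
   = 0.038 + 0.308 + 0.154 + 0.321
Sum = 0.82
df = 3. Since 0.82 < 6.251, we do not reject H₀.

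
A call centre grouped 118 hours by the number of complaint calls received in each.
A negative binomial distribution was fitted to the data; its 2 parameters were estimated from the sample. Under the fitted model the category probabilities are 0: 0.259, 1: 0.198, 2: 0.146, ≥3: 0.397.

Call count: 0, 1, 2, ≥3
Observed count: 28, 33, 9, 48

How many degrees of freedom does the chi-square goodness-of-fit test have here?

1

There are k = 4 categories and 2 parameters estimated from the data, so df = 4 − 1 − 2 = 1.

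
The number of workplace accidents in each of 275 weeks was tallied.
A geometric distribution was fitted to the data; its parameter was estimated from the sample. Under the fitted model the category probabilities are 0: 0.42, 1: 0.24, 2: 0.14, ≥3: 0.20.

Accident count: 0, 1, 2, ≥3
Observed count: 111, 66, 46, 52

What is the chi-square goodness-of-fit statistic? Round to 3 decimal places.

Expected counts E_i = n·p_i: 275×0.42 = 115.5, 275×0.24 = 66, 275×0.14 = 38.5, 275×0.20 = 55.
cat         O        E   (O−E)²/E
0         111    115.5     0.1753
1          66       66     0.0000
2          46     38.5     1.4610
≥3         52       55     0.1636
Sum = 1.800

1.800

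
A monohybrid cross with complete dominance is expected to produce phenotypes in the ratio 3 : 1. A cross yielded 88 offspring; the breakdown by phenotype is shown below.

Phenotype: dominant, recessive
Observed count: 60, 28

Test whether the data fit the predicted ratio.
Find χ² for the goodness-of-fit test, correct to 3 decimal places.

2.182

Ratio total = 4. Expected counts: 88×3/4 = 66, 88×1/4 = 22.
χ² = (60−66)²/66 + (28−22)²/22
   = 0.5455 + 1.6364
Sum = 2.182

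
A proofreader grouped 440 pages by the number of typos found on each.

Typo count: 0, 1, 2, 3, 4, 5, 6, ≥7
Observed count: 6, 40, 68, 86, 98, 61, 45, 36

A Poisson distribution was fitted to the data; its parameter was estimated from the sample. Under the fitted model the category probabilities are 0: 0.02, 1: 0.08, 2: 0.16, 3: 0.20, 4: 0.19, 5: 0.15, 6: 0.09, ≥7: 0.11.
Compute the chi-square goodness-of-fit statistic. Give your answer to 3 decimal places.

Expected counts E_i = n·p_i: 440×0.02 = 8.8, 440×0.08 = 35.2, 440×0.16 = 70.4, 440×0.20 = 88, 440×0.19 = 83.6, 440×0.15 = 66, 440×0.09 = 39.6, 440×0.11 = 48.4.
χ² = (6−8.8)²/8.8 + (40−35.2)²/35.2 + (68−70.4)²/70.4 + (86−88)²/88 + (98−83.6)²/83.6 + (61−66)²/66 + (45−39.6)²/39.6 + (36−48.4)²/48.4
   = 0.8909 + 0.6545 + 0.0818 + 0.0455 + 2.4804 + 0.3788 + 0.7364 + 3.1769
Sum = 8.445

8.445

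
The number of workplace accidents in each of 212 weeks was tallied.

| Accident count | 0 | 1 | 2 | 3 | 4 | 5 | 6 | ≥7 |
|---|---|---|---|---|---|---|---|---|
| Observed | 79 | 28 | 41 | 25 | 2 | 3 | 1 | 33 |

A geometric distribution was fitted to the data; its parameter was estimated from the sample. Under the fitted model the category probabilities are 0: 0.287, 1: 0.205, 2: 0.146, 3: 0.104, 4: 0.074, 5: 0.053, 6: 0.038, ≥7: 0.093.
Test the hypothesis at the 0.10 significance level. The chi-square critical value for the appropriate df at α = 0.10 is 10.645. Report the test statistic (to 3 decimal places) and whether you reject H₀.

47.685; reject

Expected counts E_i = n·p_i: 212×0.287 = 60.844, 212×0.205 = 43.46, 212×0.146 = 30.952, 212×0.104 = 22.048, 212×0.074 = 15.688, 212×0.053 = 11.236, 212×0.038 = 8.056, 212×0.093 = 19.716.
0: (79 − 60.844)²/60.844 = 329.640336/60.844 = 5.4178
1: (28 − 43.46)²/43.46 = 239.0116/43.46 = 5.4996
2: (41 − 30.952)²/30.952 = 100.962304/30.952 = 3.2619
3: (25 − 22.048)²/22.048 = 8.714304/22.048 = 0.3952
4: (2 − 15.688)²/15.688 = 187.361344/15.688 = 11.9430
5: (3 − 11.236)²/11.236 = 67.831696/11.236 = 6.0370
6: (1 − 8.056)²/8.056 = 49.787136/8.056 = 6.1801
≥7: (33 − 19.716)²/19.716 = 176.464656/19.716 = 8.9503
Sum = 47.685
df = 6. Since 47.685 > 10.645, we reject H₀.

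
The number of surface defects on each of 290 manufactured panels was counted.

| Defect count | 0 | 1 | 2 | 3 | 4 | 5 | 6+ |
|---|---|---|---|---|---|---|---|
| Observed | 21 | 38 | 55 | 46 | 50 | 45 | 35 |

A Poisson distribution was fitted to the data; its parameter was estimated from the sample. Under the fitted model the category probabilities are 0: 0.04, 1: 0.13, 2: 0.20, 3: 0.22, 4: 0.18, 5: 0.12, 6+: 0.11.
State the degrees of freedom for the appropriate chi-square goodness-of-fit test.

There are k = 7 categories and 1 parameter estimated from the data, so df = 7 − 1 − 1 = 5.

5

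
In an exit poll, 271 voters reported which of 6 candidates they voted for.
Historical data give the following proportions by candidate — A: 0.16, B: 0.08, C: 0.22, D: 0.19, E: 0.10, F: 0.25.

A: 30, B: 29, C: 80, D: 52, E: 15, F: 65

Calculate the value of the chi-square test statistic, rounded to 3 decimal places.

Expected counts E_i = n·p_i: 271×0.16 = 43.36, 271×0.08 = 21.68, 271×0.22 = 59.62, 271×0.19 = 51.49, 271×0.10 = 27.1, 271×0.25 = 67.75.
A: (30 − 43.36)²/43.36 = 178.4896/43.36 = 4.1165
B: (29 − 21.68)²/21.68 = 53.5824/21.68 = 2.4715
C: (80 − 59.62)²/59.62 = 415.3444/59.62 = 6.9665
D: (52 − 51.49)²/51.49 = 0.2601/51.49 = 0.0051
E: (15 − 27.1)²/27.1 = 146.41/27.1 = 5.4026
F: (65 − 67.75)²/67.75 = 7.5625/67.75 = 0.1116
Sum = 19.074

19.074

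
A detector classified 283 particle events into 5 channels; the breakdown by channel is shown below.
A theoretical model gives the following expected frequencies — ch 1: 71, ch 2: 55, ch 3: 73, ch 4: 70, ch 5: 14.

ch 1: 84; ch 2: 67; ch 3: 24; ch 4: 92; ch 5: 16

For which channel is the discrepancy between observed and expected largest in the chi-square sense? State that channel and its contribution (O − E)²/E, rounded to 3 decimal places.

ch 3, 32.890

cat         O        E   (O−E)²/E
ch 1       84       71     2.3803
ch 2       67       55     2.6182
ch 3       24       73    32.8904
ch 4       92       70     6.9143
ch 5       16       14     0.2857
The largest term is for ch 3: 32.890.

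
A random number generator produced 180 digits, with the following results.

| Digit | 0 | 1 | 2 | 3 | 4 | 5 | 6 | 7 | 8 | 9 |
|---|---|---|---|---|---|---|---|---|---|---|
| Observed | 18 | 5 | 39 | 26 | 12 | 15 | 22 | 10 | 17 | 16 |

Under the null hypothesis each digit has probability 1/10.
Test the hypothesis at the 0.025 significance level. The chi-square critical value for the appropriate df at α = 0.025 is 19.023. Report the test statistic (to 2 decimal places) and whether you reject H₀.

44.67; reject

Under H₀ each category has probability 1/10, so each expected count is 180/10 = 18.
χ² = (18−18)²/18 + (5−18)²/18 + (39−18)²/18 + (26−18)²/18 + (12−18)²/18 + (15−18)²/18 + (22−18)²/18 + (10−18)²/18 + (17−18)²/18 + (16−18)²/18
   = 0.000 + 9.389 + 24.500 + 3.556 + 2.000 + 0.500 + 0.889 + 3.556 + 0.056 + 0.222
Sum = 44.67
df = 9. Since 44.67 > 19.023, we reject H₀.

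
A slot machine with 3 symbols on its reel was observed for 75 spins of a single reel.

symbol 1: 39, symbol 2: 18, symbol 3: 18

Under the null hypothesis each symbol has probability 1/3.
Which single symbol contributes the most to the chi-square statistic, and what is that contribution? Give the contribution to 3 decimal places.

Expected count for each of the 3 categories: 75/3 = 25.
χ² = (39−25)²/25 + (18−25)²/25 + (18−25)²/25
   = 7.8400 + 1.9600 + 1.9600
The largest term is for symbol 1: 7.840.

symbol 1, 7.840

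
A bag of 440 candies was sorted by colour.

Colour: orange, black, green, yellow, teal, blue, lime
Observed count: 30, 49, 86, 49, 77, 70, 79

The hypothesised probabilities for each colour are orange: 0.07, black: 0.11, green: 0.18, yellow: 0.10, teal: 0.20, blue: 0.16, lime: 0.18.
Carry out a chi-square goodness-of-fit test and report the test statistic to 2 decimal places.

2.56

Expected counts E_i = n·p_i: 440×0.07 = 30.8, 440×0.11 = 48.4, 440×0.18 = 79.2, 440×0.10 = 44, 440×0.20 = 88, 440×0.16 = 70.4, 440×0.18 = 79.2.
orange: (30 − 30.8)²/30.8 = 0.64/30.8 = 0.021
black: (49 − 48.4)²/48.4 = 0.36/48.4 = 0.007
green: (86 − 79.2)²/79.2 = 46.24/79.2 = 0.584
yellow: (49 − 44)²/44 = 25/44 = 0.568
teal: (77 − 88)²/88 = 121/88 = 1.375
blue: (70 − 70.4)²/70.4 = 0.16/70.4 = 0.002
lime: (79 − 79.2)²/79.2 = 0.04/79.2 = 0.001
Sum = 2.56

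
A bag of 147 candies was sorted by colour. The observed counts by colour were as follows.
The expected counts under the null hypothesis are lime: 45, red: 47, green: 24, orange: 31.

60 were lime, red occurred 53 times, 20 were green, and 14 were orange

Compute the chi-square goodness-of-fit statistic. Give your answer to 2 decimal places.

cat         O        E   (O−E)²/E
lime       60       45      5.000
red        53       47      0.766
green      20       24      0.667
orange     14       31      9.323
Sum = 15.76

15.76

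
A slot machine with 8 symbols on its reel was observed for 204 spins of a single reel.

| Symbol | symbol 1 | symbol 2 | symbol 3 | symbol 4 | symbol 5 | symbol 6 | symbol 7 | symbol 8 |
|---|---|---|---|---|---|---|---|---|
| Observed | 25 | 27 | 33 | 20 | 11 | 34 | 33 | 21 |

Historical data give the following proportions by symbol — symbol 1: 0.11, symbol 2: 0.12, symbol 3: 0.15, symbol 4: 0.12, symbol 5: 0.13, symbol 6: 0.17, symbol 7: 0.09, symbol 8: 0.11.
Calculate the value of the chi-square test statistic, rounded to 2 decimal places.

Expected counts E_i = n·p_i: 204×0.11 = 22.44, 204×0.12 = 24.48, 204×0.15 = 30.6, 204×0.12 = 24.48, 204×0.13 = 26.52, 204×0.17 = 34.68, 204×0.09 = 18.36, 204×0.11 = 22.44.
χ² = (25−22.44)²/22.44 + (27−24.48)²/24.48 + (33−30.6)²/30.6 + (20−24.48)²/24.48 + (11−26.52)²/26.52 + (34−34.68)²/34.68 + (33−18.36)²/18.36 + (21−22.44)²/22.44
   = 0.292 + 0.259 + 0.188 + 0.820 + 9.083 + 0.013 + 11.674 + 0.092
Sum = 22.42

22.42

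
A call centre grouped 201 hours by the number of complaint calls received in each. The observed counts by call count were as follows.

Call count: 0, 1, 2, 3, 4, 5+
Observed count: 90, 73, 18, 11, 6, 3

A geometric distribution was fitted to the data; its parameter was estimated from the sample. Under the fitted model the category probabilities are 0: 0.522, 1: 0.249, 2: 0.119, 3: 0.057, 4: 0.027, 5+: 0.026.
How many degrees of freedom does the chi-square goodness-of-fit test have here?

4

There are k = 6 categories and 1 parameter estimated from the data, so df = 6 − 1 − 1 = 4.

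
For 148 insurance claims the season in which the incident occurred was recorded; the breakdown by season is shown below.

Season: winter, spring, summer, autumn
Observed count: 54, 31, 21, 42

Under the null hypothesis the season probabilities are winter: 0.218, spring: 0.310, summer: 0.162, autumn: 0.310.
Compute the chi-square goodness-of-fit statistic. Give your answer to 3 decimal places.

20.167

Expected counts E_i = n·p_i: 148×0.218 = 32.264, 148×0.310 = 45.88, 148×0.162 = 23.976, 148×0.310 = 45.88.
χ² = (54−32.264)²/32.264 + (31−45.88)²/45.88 + (21−23.976)²/23.976 + (42−45.88)²/45.88
   = 14.6434 + 4.8259 + 0.3694 + 0.3281
Sum = 20.167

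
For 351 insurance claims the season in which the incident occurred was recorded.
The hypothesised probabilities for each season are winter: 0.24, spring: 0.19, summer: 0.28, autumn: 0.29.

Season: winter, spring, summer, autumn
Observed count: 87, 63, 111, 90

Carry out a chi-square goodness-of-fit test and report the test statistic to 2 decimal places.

3.31

Expected counts E_i = n·p_i: 351×0.24 = 84.24, 351×0.19 = 66.69, 351×0.28 = 98.28, 351×0.29 = 101.79.
winter: (87 − 84.24)²/84.24 = 7.6176/84.24 = 0.090
spring: (63 − 66.69)²/66.69 = 13.6161/66.69 = 0.204
summer: (111 − 98.28)²/98.28 = 161.7984/98.28 = 1.646
autumn: (90 − 101.79)²/101.79 = 139.0041/101.79 = 1.366
Sum = 3.31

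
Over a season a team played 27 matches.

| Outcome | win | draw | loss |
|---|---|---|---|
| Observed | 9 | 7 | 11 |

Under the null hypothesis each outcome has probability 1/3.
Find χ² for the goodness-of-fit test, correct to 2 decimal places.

0.89

Under H₀ each category has probability 1/3, so each expected count is 27/3 = 9.
χ² = (9−9)²/9 + (7−9)²/9 + (11−9)²/9
   = 0.000 + 0.444 + 0.444
Sum = 0.89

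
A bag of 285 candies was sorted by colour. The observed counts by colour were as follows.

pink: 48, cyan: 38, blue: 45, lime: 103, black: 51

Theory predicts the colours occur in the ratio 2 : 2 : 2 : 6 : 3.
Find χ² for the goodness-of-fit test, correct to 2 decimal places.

Ratio total = 15. Expected counts: 285×2/15 = 38, 285×2/15 = 38, 285×2/15 = 38, 285×6/15 = 114, 285×3/15 = 57.
cat         O        E   (O−E)²/E
pink       48       38      2.632
cyan       38       38      0.000
blue       45       38      1.289
lime      103      114      1.061
black      51       57      0.632
Sum = 5.61

5.61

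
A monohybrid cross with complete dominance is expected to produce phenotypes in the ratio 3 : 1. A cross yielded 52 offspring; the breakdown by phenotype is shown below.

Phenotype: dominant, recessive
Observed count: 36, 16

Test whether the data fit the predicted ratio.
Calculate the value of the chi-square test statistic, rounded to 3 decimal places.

0.923

Ratio total = 4. Expected counts: 52×3/4 = 39, 52×1/4 = 13.
dominant: (36 − 39)²/39 = 9/39 = 0.2308
recessive: (16 − 13)²/13 = 9/13 = 0.6923
Sum = 0.923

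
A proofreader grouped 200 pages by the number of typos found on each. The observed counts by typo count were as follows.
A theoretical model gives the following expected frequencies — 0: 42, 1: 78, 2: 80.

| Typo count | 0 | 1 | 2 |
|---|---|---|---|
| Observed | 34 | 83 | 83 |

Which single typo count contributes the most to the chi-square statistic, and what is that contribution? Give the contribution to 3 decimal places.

0: (34 − 42)²/42 = 64/42 = 1.5238
1: (83 − 78)²/78 = 25/78 = 0.3205
2: (83 − 80)²/80 = 9/80 = 0.1125
The largest term is for 0: 1.524.

0, 1.524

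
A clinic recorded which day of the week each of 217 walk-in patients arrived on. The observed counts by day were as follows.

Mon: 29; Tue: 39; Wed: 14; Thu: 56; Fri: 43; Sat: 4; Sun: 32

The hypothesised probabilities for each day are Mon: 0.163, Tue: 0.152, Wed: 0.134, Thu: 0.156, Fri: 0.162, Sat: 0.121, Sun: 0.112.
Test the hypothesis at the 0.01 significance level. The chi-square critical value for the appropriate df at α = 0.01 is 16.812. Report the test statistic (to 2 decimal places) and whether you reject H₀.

Expected counts E_i = n·p_i: 217×0.163 = 35.371, 217×0.152 = 32.984, 217×0.134 = 29.078, 217×0.156 = 33.852, 217×0.162 = 35.154, 217×0.121 = 26.257, 217×0.112 = 24.304.
χ² = (29−35.371)²/35.371 + (39−32.984)²/32.984 + (14−29.078)²/29.078 + (56−33.852)²/33.852 + (43−35.154)²/35.154 + (4−26.257)²/26.257 + (32−24.304)²/24.304
   = 1.148 + 1.097 + 7.818 + 14.491 + 1.751 + 18.866 + 2.437
Sum = 47.61
df = 6. Since 47.61 > 16.812, we reject H₀.

47.61; reject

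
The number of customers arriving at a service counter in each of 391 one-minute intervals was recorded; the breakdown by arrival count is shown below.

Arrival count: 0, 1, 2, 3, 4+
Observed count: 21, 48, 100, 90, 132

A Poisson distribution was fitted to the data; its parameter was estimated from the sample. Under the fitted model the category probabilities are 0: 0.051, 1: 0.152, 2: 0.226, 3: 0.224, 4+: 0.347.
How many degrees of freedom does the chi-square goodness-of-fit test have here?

3

There are k = 5 categories and 1 parameter estimated from the data, so df = 5 − 1 − 1 = 3.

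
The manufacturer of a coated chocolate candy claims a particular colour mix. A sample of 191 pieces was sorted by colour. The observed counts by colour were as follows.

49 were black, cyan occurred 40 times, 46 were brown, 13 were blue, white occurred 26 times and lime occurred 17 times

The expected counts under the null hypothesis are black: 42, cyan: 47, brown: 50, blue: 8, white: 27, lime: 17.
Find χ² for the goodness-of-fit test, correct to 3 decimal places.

5.691

black: (49 − 42)²/42 = 49/42 = 1.1667
cyan: (40 − 47)²/47 = 49/47 = 1.0426
brown: (46 − 50)²/50 = 16/50 = 0.3200
blue: (13 − 8)²/8 = 25/8 = 3.1250
white: (26 − 27)²/27 = 1/27 = 0.0370
lime: (17 − 17)²/17 = 0/17 = 0.0000
Sum = 5.691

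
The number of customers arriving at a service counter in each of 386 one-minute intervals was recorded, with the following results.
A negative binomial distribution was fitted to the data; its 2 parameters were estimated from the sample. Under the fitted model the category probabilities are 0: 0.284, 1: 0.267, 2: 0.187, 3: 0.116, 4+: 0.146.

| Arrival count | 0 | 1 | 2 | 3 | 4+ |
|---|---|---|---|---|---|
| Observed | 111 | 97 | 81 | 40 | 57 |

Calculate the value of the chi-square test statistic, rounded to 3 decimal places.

1.968

Expected counts E_i = n·p_i: 386×0.284 = 109.624, 386×0.267 = 103.062, 386×0.187 = 72.182, 386×0.116 = 44.776, 386×0.146 = 56.356.
χ² = (111−109.624)²/109.624 + (97−103.062)²/103.062 + (81−72.182)²/72.182 + (40−44.776)²/44.776 + (57−56.356)²/56.356
   = 0.0173 + 0.3566 + 1.0772 + 0.5094 + 0.0074
Sum = 1.968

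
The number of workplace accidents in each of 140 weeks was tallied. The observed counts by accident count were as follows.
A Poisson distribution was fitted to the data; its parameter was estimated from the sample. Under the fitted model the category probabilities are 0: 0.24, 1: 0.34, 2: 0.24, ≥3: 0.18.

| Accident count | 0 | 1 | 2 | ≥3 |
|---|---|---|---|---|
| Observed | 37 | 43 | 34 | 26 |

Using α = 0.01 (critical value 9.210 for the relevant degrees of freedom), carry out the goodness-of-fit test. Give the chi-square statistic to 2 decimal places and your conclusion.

0.82; do not reject

Expected counts E_i = n·p_i: 140×0.24 = 33.6, 140×0.34 = 47.6, 140×0.24 = 33.6, 140×0.18 = 25.2.
χ² = (37−33.6)²/33.6 + (43−47.6)²/47.6 + (34−33.6)²/33.6 + (26−25.2)²/25.2
   = 0.344 + 0.445 + 0.005 + 0.025
Sum = 0.82
df = 2. Since 0.82 < 9.210, we do not reject H₀.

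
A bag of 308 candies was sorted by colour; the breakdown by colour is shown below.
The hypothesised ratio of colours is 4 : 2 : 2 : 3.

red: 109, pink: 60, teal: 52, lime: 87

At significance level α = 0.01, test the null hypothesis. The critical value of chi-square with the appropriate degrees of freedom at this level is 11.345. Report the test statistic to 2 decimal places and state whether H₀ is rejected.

0.76; do not reject

Ratio total = 11. Expected counts: 308×4/11 = 112, 308×2/11 = 56, 308×2/11 = 56, 308×3/11 = 84.
red: (109 − 112)²/112 = 9/112 = 0.080
pink: (60 − 56)²/56 = 16/56 = 0.286
teal: (52 − 56)²/56 = 16/56 = 0.286
lime: (87 − 84)²/84 = 9/84 = 0.107
Sum = 0.76
df = 3. Since 0.76 < 11.345, we do not reject H₀.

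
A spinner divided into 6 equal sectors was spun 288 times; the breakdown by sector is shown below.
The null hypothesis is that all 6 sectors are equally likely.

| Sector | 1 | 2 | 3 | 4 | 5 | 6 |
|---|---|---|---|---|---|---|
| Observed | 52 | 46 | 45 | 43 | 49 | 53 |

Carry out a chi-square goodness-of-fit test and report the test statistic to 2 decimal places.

1.67

Expected count for each of the 6 categories: 288/6 = 48.
χ² = (52−48)²/48 + (46−48)²/48 + (45−48)²/48 + (43−48)²/48 + (49−48)²/48 + (53−48)²/48
   = 0.333 + 0.083 + 0.188 + 0.521 + 0.021 + 0.521
Sum = 1.67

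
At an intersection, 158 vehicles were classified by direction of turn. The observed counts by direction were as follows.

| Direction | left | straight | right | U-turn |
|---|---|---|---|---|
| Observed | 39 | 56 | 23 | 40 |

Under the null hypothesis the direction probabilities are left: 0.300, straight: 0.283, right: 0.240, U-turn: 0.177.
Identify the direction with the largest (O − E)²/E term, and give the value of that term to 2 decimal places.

Expected counts E_i = n·p_i: 158×0.300 = 47.4, 158×0.283 = 44.714, 158×0.240 = 37.92, 158×0.177 = 27.966.
χ² = (39−47.4)²/47.4 + (56−44.714)²/44.714 + (23−37.92)²/37.92 + (40−27.966)²/27.966
   = 1.489 + 2.849 + 5.870 + 5.178
The largest term is for right: 5.87.

right, 5.87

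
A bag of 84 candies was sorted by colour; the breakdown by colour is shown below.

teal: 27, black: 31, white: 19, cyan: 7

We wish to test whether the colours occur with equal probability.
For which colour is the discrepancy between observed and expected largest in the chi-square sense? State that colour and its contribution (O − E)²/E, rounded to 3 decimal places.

cyan, 9.333

Under H₀ each category has probability 1/4, so each expected count is 84/4 = 21.
χ² = (27−21)²/21 + (31−21)²/21 + (19−21)²/21 + (7−21)²/21
   = 1.7143 + 4.7619 + 0.1905 + 9.3333
The largest term is for cyan: 9.333.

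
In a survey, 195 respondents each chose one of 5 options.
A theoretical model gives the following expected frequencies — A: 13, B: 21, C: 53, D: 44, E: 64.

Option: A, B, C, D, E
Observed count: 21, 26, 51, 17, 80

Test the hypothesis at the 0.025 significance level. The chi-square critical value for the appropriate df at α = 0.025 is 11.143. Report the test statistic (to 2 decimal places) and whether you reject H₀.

26.76; reject

A: (21 − 13)²/13 = 64/13 = 4.923
B: (26 − 21)²/21 = 25/21 = 1.190
C: (51 − 53)²/53 = 4/53 = 0.075
D: (17 − 44)²/44 = 729/44 = 16.568
E: (80 − 64)²/64 = 256/64 = 4.000
Sum = 26.76
df = 4. Since 26.76 > 11.143, we reject H₀.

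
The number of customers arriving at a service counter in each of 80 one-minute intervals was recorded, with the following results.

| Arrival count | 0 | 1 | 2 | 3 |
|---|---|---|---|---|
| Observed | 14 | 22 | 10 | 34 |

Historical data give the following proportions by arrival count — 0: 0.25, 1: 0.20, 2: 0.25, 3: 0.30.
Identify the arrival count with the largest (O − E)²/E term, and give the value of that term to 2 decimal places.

Expected counts E_i = n·p_i: 80×0.25 = 20, 80×0.20 = 16, 80×0.25 = 20, 80×0.30 = 24.
cat         O        E   (O−E)²/E
0          14       20      1.800
1          22       16      2.250
2          10       20      5.000
3          34       24      4.167
The largest term is for 2: 5.00.

2, 5.00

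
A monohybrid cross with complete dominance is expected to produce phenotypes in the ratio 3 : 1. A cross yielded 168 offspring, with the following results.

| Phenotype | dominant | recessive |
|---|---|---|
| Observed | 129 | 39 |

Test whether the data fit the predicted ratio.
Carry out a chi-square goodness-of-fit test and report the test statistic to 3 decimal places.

Ratio total = 4. Expected counts: 168×3/4 = 126, 168×1/4 = 42.
dominant: (129 − 126)²/126 = 9/126 = 0.0714
recessive: (39 − 42)²/42 = 9/42 = 0.2143
Sum = 0.286

0.286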